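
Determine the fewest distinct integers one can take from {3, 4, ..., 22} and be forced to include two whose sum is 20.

Group the elements by complementary pair {x, 20−x}: {3,17}, {4,16}, {5,15}, …, giving 7 two-element pairs; the single value 10 (it cannot pair with itself since the integers are distinct); and 5 integers whose partner 20−x falls outside [3,22].
By pigeonhole, treating each of those 13 groups as a pigeonhole, one can pick one integer per group — 13 integers — with no two summing to 20.
The 14th integer lands in an occupied pair, forcing a sum of 20.

14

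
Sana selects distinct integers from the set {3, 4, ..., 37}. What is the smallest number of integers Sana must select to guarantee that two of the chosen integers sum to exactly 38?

Two chosen integers sum to 38 exactly when both halves of some pair {x, 38−x} with 3 ≤ x ≤ 38−x ≤ 35 are chosen — 16 such pairs.
The remaining 3 elements (those with no distinct partner in range) can never complete a 38-sum, so the worst case takes all of them and one from each pair: 3 + 16 = 19.
The 20th integer has to be the second member of some pair, so 19 + 1 = 20.

20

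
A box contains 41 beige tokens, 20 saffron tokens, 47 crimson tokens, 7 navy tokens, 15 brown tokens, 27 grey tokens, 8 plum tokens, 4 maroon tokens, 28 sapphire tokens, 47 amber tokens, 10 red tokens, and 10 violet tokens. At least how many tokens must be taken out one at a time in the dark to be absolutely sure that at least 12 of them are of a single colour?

An adversary could hand out at most 11 tokens per colour (5 colours run out sooner): 11 + 11 + 11 + 7 + 11 + 11 + 8 + 4 + 11 + 11 + 10 + 10 = 116 tokens and still no colour has 12.
Pigeonhole: one more token lands in a colour already at 11, so 117 draws are enough and 116 are not.

117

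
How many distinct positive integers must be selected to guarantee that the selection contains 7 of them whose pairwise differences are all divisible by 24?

145

Integers whose pairwise differences are multiples of 24 are exactly those sharing a remainder mod 24. Pigeonhole: the 24 residue classes mod 24 are the pigeonholes.
With 144 integers one could put 6 in each residue class and have no class reach 7.
The 145th integer pushes some class to 7, so 24·6 + 1 = 145.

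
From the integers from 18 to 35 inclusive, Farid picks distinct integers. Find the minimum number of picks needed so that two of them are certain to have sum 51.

11

Group the elements by complementary pair {x, 51−x}: {18,33}, {19,32}, {20,31}, …, giving 8 two-element pairs and 2 integers whose partner 51−x falls outside [18,35].
By the pigeonhole principle, treating each of those 10 groups as a pigeonhole, one can pick one integer per group — 10 integers — with no two summing to 51.
The 11th integer lands in an occupied pair, forcing a sum of 51.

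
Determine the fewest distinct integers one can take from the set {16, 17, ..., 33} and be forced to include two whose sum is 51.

11

A set avoiding the sum 51 can contain at most one of each pair {x, 51−x}, plus the 2 elements whose complement lies outside the range.
The integers 16, …, 25 (10 of them) are such a set: any two sum to at least 16+17 = 33 and at most 24+25 = 49 < 51.
Pigeonhole: any 11th integer completes one of the 8 pairs, so 11 choices force a sum of 51.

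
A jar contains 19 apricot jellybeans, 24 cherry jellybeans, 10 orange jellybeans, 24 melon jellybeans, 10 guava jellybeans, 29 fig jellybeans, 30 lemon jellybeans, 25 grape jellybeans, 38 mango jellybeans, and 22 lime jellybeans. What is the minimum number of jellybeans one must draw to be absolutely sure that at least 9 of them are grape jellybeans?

In the worst case for collecting grape jellybeans, every non-grape jellybean comes out first.
There are 19 + 24 + 10 + 24 + 10 + 29 + 30 + 38 + 22 = 206 non-grape jellybeans altogether.
After those, each further jellybean must be grape, so 206 + 9 = 215 draws guarantee 9 grape jellybeans.

215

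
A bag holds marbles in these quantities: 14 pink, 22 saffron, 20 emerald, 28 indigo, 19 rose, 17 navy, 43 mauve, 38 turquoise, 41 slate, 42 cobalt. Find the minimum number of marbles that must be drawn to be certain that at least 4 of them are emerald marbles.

268

In the worst case for collecting emerald marbles, every non-emerald marble comes out first.
There are 14 + 22 + 28 + 19 + 17 + 43 + 38 + 41 + 42 = 264 non-emerald marbles altogether.
After those, each further marble must be emerald, so 264 + 4 = 268 draws guarantee 4 emerald marbles.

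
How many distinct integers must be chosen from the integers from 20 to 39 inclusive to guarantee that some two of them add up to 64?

14

Two chosen integers sum to 64 exactly when both halves of some pair {x, 64−x} with 25 ≤ x ≤ 64−x ≤ 39 are chosen — 7 such pairs.
The remaining 6 elements (those with no distinct partner in range) can never complete a 64-sum, so the worst case takes all of them and one from each pair: 6 + 7 = 13.
Pigeonhole: the 14th integer has to be the second member of some pair, so 13 + 1 = 14.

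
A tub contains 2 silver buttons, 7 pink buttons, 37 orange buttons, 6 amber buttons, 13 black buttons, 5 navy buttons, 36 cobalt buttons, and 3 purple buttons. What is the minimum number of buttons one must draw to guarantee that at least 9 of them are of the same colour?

48

By pigeonhole, the 8 colours are the holes; the buttons drawn are the pigeons.
To avoid 9 of any one colour, the worst case takes at most 8 of each colour, or every button of a colour that has fewer than 8.
That gives 2 + 7 + 8 + 6 + 8 + 5 + 8 + 3 = 47 buttons with no colour reaching 9.
The next button forces some colour to 9, so 47 + 1 = 48.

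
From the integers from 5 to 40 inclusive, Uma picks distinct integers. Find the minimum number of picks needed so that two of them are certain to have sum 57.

25

Two chosen integers sum to 57 exactly when both halves of some pair {x, 57−x} with 17 ≤ x ≤ 57−x ≤ 40 are chosen — 12 such pairs.
The remaining 12 elements (those with no distinct partner in range) can never complete a 57-sum, so the worst case takes all of them and one from each pair: 12 + 12 = 24.
The 25th integer has to be the second member of some pair, so 24 + 1 = 25.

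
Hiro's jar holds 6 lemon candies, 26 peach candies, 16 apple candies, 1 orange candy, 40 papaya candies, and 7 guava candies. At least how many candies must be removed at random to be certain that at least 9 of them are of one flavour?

By the pigeonhole principle, the 6 flavours are the holes; the candies drawn are the pigeons.
To avoid 9 of any one flavour, the worst case takes at most 8 of each flavour, or every candy of a flavour that has fewer than 8.
That gives 6 + 8 + 8 + 1 + 8 + 7 = 38 candies with no flavour reaching 9.
The next candy forces some flavour to 9, so 38 + 1 = 39.

39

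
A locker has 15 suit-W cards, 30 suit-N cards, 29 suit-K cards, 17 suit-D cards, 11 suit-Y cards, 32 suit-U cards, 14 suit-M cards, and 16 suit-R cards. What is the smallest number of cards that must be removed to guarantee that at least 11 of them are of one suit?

An adversary could hand out at most 10 cards per suit: 10 + 10 + 10 + 10 + 10 + 10 + 10 + 10 = 80 cards and still no suit has 11.
By the pigeonhole principle, one more card lands in a suit already at 10, so 81 draws are enough and 80 are not.

81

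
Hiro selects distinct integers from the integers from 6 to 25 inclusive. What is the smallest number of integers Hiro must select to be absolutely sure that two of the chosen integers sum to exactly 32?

12

A set avoiding the sum 32 can contain at most one of each pair {x, 32−x}, plus the 2 elements whose complement lies outside the range or equal to its own complement.
The integers 6, …, 16 (11 of them) are such a set: any two sum to at least 6+7 = 13 and at most 15+16 = 31 < 32.
By pigeonhole, any 12th integer completes one of the 9 pairs, so 12 choices force a sum of 32.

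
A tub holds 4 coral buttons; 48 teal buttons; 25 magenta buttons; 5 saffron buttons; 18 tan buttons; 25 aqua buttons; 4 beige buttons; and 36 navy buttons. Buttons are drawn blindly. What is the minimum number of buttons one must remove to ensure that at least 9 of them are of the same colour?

54

An adversary could hand out at most 8 buttons per colour (coral, saffron, beige run out sooner): 4 + 8 + 8 + 5 + 8 + 8 + 4 + 8 = 53 buttons and still no colour has 9.
Pigeonhole: one more button lands in a colour already at 8, so 54 draws are enough and 53 are not.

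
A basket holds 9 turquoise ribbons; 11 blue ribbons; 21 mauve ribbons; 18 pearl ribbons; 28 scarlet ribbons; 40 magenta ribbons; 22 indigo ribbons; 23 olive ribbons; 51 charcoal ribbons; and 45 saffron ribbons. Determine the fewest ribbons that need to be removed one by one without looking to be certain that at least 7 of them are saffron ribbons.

230

In the worst case for collecting saffron ribbons, every non-saffron ribbon comes out first.
There are 9 + 11 + 21 + 18 + 28 + 40 + 22 + 23 + 51 = 223 non-saffron ribbons altogether.
After those, each further ribbon must be saffron, so 223 + 7 = 230 draws guarantee 7 saffron ribbons.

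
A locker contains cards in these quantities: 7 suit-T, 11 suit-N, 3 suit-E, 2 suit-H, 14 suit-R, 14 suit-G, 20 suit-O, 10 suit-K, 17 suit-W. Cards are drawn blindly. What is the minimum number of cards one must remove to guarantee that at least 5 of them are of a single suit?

The 9 suits are the holes; the cards drawn are the pigeons.
To avoid 5 of any one suit, the worst case takes at most 4 of each suit, or every card of a suit that has fewer than 4.
That gives 4 + 4 + 3 + 2 + 4 + 4 + 4 + 4 + 4 = 33 cards with no suit reaching 5.
The next card forces some suit to 5, so 33 + 1 = 34.

34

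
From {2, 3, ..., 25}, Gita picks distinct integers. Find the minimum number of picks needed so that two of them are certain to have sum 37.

Two chosen integers sum to 37 exactly when both halves of some pair {x, 37−x} with 12 ≤ x ≤ 37−x ≤ 25 are chosen — 7 such pairs.
The remaining 10 elements (those with no distinct partner in range) can never complete a 37-sum, so the worst case takes all of them and one from each pair: 10 + 7 = 17.
By pigeonhole, the 18th integer has to be the second member of some pair, so 17 + 1 = 18.

18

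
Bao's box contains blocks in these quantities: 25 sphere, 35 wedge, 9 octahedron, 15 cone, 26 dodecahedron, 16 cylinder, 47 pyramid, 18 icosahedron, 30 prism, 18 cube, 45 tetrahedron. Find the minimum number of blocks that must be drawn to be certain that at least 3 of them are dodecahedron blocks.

In the worst case for collecting dodecahedron blocks, every non-dodecahedron block comes out first.
There are 25 + 35 + 9 + 15 + 16 + 47 + 18 + 30 + 18 + 45 = 258 non-dodecahedron blocks altogether.
After those, each further block must be dodecahedron, so 258 + 3 = 261 draws guarantee 3 dodecahedron blocks.

261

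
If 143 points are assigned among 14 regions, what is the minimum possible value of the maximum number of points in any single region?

11

The 14 regions are the holes and the 143 points are the pigeons.
If every region held at most 10 points, the total would be at most 14 × 10 = 140, which is less than 143.
So some region holds at least ⌈143/14⌉ = 11 points.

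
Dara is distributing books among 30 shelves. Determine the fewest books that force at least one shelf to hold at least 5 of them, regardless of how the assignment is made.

121

With 120 books one could put exactly 4 in each of the 30 shelves, and no shelf would reach 5.
One more book must land in a shelf that already has 4, giving it 5.
So 30 × 4 + 1 = 121 books are required.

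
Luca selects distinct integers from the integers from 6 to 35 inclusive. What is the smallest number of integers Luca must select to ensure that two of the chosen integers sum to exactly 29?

22

Two chosen integers sum to 29 exactly when both halves of some pair {x, 29−x} with 6 ≤ x ≤ 29−x ≤ 23 are chosen — 9 such pairs.
The remaining 12 elements (those with no distinct partner in range) can never complete a 29-sum, so the worst case takes all of them and one from each pair: 12 + 9 = 21.
The 22nd integer has to be the second member of some pair, so 21 + 1 = 22.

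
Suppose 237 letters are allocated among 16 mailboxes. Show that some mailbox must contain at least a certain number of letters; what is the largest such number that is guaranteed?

The 16 mailboxes are the holes and the 237 letters are the pigeons.
If every mailbox held at most 14 letters, the total would be at most 16 × 14 = 224, which is less than 237.
So some mailbox holds at least ⌈237/16⌉ = 15 letters.

15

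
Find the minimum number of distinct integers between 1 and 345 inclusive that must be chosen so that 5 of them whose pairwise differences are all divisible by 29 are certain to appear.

Integers whose pairwise differences are multiples of 29 are exactly those sharing a remainder mod 29. The 29 residue classes mod 29 are the pigeonholes.
With 116 integers one could put 4 in each residue class and have no class reach 5.
The 117th integer pushes some class to 5, so 29·4 + 1 = 117.

117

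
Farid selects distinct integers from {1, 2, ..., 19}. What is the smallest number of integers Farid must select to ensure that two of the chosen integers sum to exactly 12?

15

A set avoiding the sum 12 can contain at most one of each pair {x, 12−x}, plus the 9 elements whose complement lies outside the range or equal to its own complement.
The integers 6, …, 19 (14 of them) are such a set: any two sum to at least 6+7 = 13 > 12.
Any 15th integer completes one of the 5 pairs, so 15 choices force a sum of 12.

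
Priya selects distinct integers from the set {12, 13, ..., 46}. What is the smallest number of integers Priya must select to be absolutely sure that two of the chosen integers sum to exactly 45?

25

Group the elements by complementary pair {x, 45−x}: {12,33}, {13,32}, {14,31}, …, giving 11 two-element pairs and 13 integers whose partner 45−x falls outside [12,46].
By the pigeonhole principle, treating each of those 24 groups as a pigeonhole, one can pick one integer per group — 24 integers — with no two summing to 45.
The 25th integer lands in an occupied pair, forcing a sum of 45.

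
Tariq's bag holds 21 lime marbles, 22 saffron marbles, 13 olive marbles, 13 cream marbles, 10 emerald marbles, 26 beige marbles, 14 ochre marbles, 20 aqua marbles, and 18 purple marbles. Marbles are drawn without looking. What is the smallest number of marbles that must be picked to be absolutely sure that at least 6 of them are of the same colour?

By the pigeonhole principle, put each drawn marble into a box by colour. The largest draw with every box below 6 takes min(count, 5) from each colour.
Σ min(cᵢ, 5) = 5 + 5 + 5 + 5 + 5 + 5 + 5 + 5 + 5 = 45.
Draw number 45 + 1 = 46 must push one box to 6.

46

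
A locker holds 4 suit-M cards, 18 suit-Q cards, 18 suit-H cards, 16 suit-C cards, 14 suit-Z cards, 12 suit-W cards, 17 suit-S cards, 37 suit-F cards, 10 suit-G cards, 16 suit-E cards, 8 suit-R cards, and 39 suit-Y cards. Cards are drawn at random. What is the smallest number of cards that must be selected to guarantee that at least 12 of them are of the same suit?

An adversary could hand out at most 11 cards per suit (suit-M, suit-G, suit-R run out sooner): 4 + 11 + 11 + 11 + 11 + 11 + 11 + 11 + 10 + 11 + 8 + 11 = 121 cards and still no suit has 12.
One more card lands in a suit already at 11, so 122 draws are enough and 121 are not.

122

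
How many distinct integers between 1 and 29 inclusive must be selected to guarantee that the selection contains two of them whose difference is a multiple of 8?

9

Integers whose pairwise differences are multiples of 8 are exactly those sharing a remainder mod 8. By pigeonhole, the 8 residue classes mod 8 are the pigeonholes.
With 8 integers one could put 1 in each residue class and have no class reach 2.
The 9th integer pushes some class to 2, so 8·1 + 1 = 9.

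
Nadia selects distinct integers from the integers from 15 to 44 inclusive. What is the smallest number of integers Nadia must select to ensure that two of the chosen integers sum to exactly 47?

22

A set avoiding the sum 47 can contain at most one of each pair {x, 47−x}, plus the 12 elements whose complement lies outside the range.
The integers 24, …, 44 (21 of them) are such a set: any two sum to at least 24+25 = 49 > 47.
Pigeonhole: any 22nd integer completes one of the 9 pairs, so 22 choices force a sum of 47.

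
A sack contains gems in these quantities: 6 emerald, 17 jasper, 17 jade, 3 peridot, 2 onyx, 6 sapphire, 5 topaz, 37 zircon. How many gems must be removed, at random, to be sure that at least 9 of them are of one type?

An adversary could hand out at most 8 gems per type (5 types run out sooner): 6 + 8 + 8 + 3 + 2 + 6 + 5 + 8 = 46 gems and still no type has 9.
Pigeonhole: one more gem lands in a type already at 8, so 47 draws are enough and 46 are not.

47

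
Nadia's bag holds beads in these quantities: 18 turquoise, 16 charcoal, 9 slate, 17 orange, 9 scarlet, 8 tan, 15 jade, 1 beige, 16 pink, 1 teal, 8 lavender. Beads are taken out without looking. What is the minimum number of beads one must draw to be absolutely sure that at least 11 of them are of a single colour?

87

An adversary could hand out at most 10 beads per colour (6 colours run out sooner): 10 + 10 + 9 + 10 + 9 + 8 + 10 + 1 + 10 + 1 + 8 = 86 beads and still no colour has 11.
Pigeonhole: one more bead lands in a colour already at 10, so 87 draws are enough and 86 are not.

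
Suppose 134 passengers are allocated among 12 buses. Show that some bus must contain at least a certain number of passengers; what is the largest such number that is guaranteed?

The 12 buses are the holes and the 134 passengers are the pigeons.
If every bus held at most 11 passengers, the total would be at most 12 × 11 = 132, which is less than 134.
So some bus holds at least ⌈134/12⌉ = 12 passengers.

12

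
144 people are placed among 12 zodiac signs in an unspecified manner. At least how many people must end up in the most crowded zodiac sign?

Pigeonhole: the 12 zodiac signs are the holes and the 144 people are the pigeons.
If every zodiac sign held at most 11 people, the total would be at most 12 × 11 = 132, which is less than 144.
So some zodiac sign holds at least ⌈144/12⌉ = 12 people.

12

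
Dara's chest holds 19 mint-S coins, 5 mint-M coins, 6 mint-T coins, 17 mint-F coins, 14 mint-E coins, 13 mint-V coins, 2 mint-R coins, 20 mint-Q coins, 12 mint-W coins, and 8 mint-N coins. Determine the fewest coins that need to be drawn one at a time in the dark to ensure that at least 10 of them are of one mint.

76

Pigeonhole: put each drawn coin into a box by mint. The largest draw with every box below 10 takes min(count, 9) from each mint; mints with fewer than 9 contribute all they have.
Σ min(cᵢ, 9) = 9 + 5 + 6 + 9 + 9 + 9 + 2 + 9 + 9 + 8 = 75.
Draw number 75 + 1 = 76 must push one box to 10.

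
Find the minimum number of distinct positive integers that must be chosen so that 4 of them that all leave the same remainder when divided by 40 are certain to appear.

121

By pigeonhole, the 40 residue classes mod 40 are the pigeonholes.
With 120 integers one could put 3 in each residue class and have no class reach 4.
The 121st integer pushes some class to 4, so 40·3 + 1 = 121.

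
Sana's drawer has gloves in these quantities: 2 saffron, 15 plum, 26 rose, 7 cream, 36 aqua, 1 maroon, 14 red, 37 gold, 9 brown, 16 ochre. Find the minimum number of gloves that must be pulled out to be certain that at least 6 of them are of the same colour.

An adversary could hand out at most 5 gloves per colour (saffron, maroon run out sooner): 2 + 5 + 5 + 5 + 5 + 1 + 5 + 5 + 5 + 5 = 43 gloves and still no colour has 6.
One more glove lands in a colour already at 5, so 44 draws are enough and 43 are not.

44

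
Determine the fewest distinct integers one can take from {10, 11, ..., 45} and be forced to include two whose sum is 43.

25

Group the elements by complementary pair {x, 43−x}: {10,33}, {11,32}, {12,31}, …, giving 12 two-element pairs and 12 integers whose partner 43−x falls outside [10,45].
Pigeonhole: treating each of those 24 groups as a pigeonhole, one can pick one integer per group — 24 integers — with no two summing to 43.
The 25th integer lands in an occupied pair, forcing a sum of 43.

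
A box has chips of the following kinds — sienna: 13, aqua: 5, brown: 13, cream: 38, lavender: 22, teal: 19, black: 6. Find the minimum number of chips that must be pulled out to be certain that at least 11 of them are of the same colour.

62

An adversary could hand out at most 10 chips per colour (aqua, black run out sooner): 10 + 5 + 10 + 10 + 10 + 10 + 6 = 61 chips and still no colour has 11.
By the pigeonhole principle, one more chip lands in a colour already at 10, so 62 draws are enough and 61 are not.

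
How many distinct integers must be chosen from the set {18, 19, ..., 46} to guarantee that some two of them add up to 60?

18

A set avoiding the sum 60 can contain at most one of each pair {x, 60−x}, plus the 5 elements whose complement lies outside the range or equal to its own complement.
The integers 30, …, 46 (17 of them) are such a set: any two sum to at least 30+31 = 61 > 60.
Any 18th integer completes one of the 12 pairs, so 18 choices force a sum of 60.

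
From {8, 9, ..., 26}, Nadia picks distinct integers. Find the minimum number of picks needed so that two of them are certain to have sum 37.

Group the elements by complementary pair {x, 37−x}: {11,26}, {12,25}, {13,24}, …, giving 8 two-element pairs and 3 integers whose partner 37−x falls outside [8,26].
Pigeonhole: treating each of those 11 groups as a pigeonhole, one can pick one integer per group — 11 integers — with no two summing to 37.
The 12th integer lands in an occupied pair, forcing a sum of 37.

12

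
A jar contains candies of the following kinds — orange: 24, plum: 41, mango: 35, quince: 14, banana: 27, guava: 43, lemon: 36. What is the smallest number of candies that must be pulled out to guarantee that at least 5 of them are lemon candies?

189

In the worst case for collecting lemon candies, every non-lemon candy comes out first.
There are 24 + 41 + 35 + 14 + 27 + 43 = 184 non-lemon candies altogether.
After those, each further candy must be lemon, so 184 + 5 = 189 draws guarantee 5 lemon candies.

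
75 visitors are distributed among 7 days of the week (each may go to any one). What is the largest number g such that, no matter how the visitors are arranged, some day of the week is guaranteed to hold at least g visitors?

Pigeonhole: the 7 days of the week are the holes and the 75 visitors are the pigeons.
If every day of the week held at most 10 visitors, the total would be at most 7 × 10 = 70, which is less than 75.
So some day of the week holds at least ⌈75/7⌉ = 11 visitors.

11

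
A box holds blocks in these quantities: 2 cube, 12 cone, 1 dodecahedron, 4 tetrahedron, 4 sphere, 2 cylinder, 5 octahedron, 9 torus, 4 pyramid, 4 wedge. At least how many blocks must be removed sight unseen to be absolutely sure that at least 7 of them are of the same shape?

An adversary could hand out at most 6 blocks per shape (8 shapes run out sooner): 2 + 6 + 1 + 4 + 4 + 2 + 5 + 6 + 4 + 4 = 38 blocks and still no shape has 7.
By the pigeonhole principle, one more block lands in a shape already at 6, so 39 draws are enough and 38 are not.

39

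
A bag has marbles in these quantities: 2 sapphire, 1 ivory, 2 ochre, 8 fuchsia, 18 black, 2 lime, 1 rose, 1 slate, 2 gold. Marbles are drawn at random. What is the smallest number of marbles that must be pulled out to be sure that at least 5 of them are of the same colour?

Put each drawn marble into a box by colour. The largest draw with every box below 5 takes min(count, 4) from each colour; colours with fewer than 4 contribute all they have.
Σ min(cᵢ, 4) = 2 + 1 + 2 + 4 + 4 + 2 + 1 + 1 + 2 = 19.
Draw number 19 + 1 = 20 must push one box to 5.

20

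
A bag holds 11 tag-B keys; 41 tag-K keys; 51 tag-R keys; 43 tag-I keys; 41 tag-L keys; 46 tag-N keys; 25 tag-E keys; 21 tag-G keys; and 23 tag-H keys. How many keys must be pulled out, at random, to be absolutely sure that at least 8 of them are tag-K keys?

In the worst case for collecting tag-K keys, every non-tag-K key comes out first.
There are 11 + 51 + 43 + 41 + 46 + 25 + 21 + 23 = 261 non-tag-K keys altogether.
After those, each further key must be tag-K, so 261 + 8 = 269 draws guarantee 8 tag-K keys.

269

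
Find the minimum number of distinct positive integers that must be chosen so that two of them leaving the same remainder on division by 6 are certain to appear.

7

By the pigeonhole principle, the 6 residue classes mod 6 are the pigeonholes.
With 6 integers one could put 1 in each residue class and have no class reach 2.
The 7th integer pushes some class to 2, so 6·1 + 1 = 7.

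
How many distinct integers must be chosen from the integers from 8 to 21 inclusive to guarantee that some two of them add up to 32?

A set avoiding the sum 32 can contain at most one of each pair {x, 32−x}, plus the 4 elements whose complement lies outside the range or equal to its own complement.
The integers 8, …, 16 (9 of them) are such a set: any two sum to at least 8+9 = 17 and at most 15+16 = 31 < 32.
By pigeonhole, any 10th integer completes one of the 5 pairs, so 10 choices force a sum of 32.

10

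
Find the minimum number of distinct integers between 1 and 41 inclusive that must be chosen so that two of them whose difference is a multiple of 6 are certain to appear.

7

Integers whose pairwise differences are multiples of 6 are exactly those sharing a remainder mod 6. The 6 residue classes mod 6 are the pigeonholes.
With 6 integers one could put 1 in each residue class and have no class reach 2.
The 7th integer pushes some class to 2, so 6·1 + 1 = 7.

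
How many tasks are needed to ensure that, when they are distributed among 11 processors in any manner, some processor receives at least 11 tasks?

With 110 tasks one could put exactly 10 in each of the 11 processors, and no processor would reach 11.
One more task must land in a processor that already has 10, giving it 11.
So 11 × 10 + 1 = 111 tasks are required.

111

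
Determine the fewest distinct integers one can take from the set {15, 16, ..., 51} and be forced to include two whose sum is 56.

Group the elements by complementary pair {x, 56−x}: {15,41}, {16,40}, {17,39}, …, giving 13 two-element pairs, the single value 28 (it cannot pair with itself since the integers are distinct), and 10 integers whose partner 56−x falls outside [15,51].
By pigeonhole, treating each of those 24 groups as a pigeonhole, one can pick one integer per group — 24 integers — with no two summing to 56.
The 25th integer lands in an occupied pair, forcing a sum of 56.

25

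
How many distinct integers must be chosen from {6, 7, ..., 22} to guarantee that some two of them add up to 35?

Two chosen integers sum to 35 exactly when both halves of some pair {x, 35−x} with 13 ≤ x ≤ 35−x ≤ 22 are chosen — 5 such pairs.
The remaining 7 elements (those with no distinct partner in range) can never complete a 35-sum, so the worst case takes all of them and one from each pair: 7 + 5 = 12.
The 13th integer has to be the second member of some pair, so 12 + 1 = 13.

13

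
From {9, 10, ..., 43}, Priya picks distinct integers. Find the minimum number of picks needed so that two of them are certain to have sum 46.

A set avoiding the sum 46 can contain at most one of each pair {x, 46−x}, plus the 7 elements whose complement lies outside the range or equal to its own complement.
The integers 23, …, 43 (21 of them) are such a set: any two sum to at least 23+24 = 47 > 46.
Pigeonhole: any 22nd integer completes one of the 14 pairs, so 22 choices force a sum of 46.

22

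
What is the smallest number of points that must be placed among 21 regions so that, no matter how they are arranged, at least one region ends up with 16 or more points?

316

With 315 points one could put exactly 15 in each of the 21 regions, and no region would reach 16.
Pigeonhole: one more point must land in a region that already has 15, giving it 16.
So 21 × 15 + 1 = 316 points are required.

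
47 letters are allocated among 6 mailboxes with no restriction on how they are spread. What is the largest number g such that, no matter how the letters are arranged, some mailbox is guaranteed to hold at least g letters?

8

The 6 mailboxes are the holes and the 47 letters are the pigeons.
If every mailbox held at most 7 letters, the total would be at most 6 × 7 = 42, which is less than 47.
So some mailbox holds at least ⌈47/6⌉ = 8 letters.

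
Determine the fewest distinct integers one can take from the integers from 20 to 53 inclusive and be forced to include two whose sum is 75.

Two chosen integers sum to 75 exactly when both halves of some pair {x, 75−x} with 22 ≤ x ≤ 75−x ≤ 53 are chosen — 16 such pairs.
The remaining 2 elements (those with no distinct partner in range) can never complete a 75-sum, so the worst case takes all of them and one from each pair: 2 + 16 = 18.
Pigeonhole: the 19th integer has to be the second member of some pair, so 18 + 1 = 19.

19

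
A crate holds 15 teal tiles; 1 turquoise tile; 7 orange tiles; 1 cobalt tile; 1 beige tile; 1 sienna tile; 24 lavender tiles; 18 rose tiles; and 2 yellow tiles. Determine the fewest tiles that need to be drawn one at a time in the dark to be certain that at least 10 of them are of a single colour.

41

Put each drawn tile into a box by colour. The largest draw with every box below 10 takes min(count, 9) from each colour; colours with fewer than 9 contribute all they have.
Σ min(cᵢ, 9) = 9 + 1 + 7 + 1 + 1 + 1 + 9 + 9 + 2 = 40.
Draw number 40 + 1 = 41 must push one box to 10.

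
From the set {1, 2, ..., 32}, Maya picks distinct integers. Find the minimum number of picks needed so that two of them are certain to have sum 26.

Group the elements by complementary pair {x, 26−x}: {1,25}, {2,24}, {3,23}, …, giving 12 two-element pairs, the single value 13 (it cannot pair with itself since the integers are distinct), and 7 integers whose partner 26−x falls outside [1,32].
Pigeonhole: treating each of those 20 groups as a pigeonhole, one can pick one integer per group — 20 integers — with no two summing to 26.
The 21st integer lands in an occupied pair, forcing a sum of 26.

21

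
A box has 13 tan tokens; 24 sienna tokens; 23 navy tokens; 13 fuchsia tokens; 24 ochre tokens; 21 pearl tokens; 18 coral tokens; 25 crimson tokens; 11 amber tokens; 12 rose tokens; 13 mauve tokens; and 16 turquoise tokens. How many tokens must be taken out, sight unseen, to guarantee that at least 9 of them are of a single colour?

An adversary could hand out at most 8 tokens per colour: 8 + 8 + 8 + 8 + 8 + 8 + 8 + 8 + 8 + 8 + 8 + 8 = 96 tokens and still no colour has 9.
By pigeonhole, one more token lands in a colour already at 8, so 97 draws are enough and 96 are not.

97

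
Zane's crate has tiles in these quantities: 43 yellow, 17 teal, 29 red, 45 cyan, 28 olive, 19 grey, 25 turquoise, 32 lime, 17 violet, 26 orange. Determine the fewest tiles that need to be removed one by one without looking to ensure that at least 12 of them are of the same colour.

By pigeonhole, put each drawn tile into a box by colour. The largest draw with every box below 12 takes min(count, 11) from each colour.
Σ min(cᵢ, 11) = 11 + 11 + 11 + 11 + 11 + 11 + 11 + 11 + 11 + 11 = 110.
Draw number 110 + 1 = 111 must push one box to 12.

111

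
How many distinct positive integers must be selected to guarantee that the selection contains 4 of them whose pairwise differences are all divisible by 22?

Integers whose pairwise differences are multiples of 22 are exactly those sharing a remainder mod 22. The 22 residue classes mod 22 are the pigeonholes.
With 66 integers one could put 3 in each residue class and have no class reach 4.
The 67th integer pushes some class to 4, so 22·3 + 1 = 67.

67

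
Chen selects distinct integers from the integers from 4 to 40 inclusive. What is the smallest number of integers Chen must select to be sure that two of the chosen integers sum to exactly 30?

A set avoiding the sum 30 can contain at most one of each pair {x, 30−x}, plus the 15 elements whose complement lies outside the range or equal to its own complement.
The integers 15, …, 40 (26 of them) are such a set: any two sum to at least 15+16 = 31 > 30.
By pigeonhole, any 27th integer completes one of the 11 pairs, so 27 choices force a sum of 30.

27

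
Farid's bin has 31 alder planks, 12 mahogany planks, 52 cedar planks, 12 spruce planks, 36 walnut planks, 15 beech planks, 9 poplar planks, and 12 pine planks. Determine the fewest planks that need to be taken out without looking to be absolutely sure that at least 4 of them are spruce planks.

In the worst case for collecting spruce planks, every non-spruce plank comes out first.
There are 31 + 12 + 52 + 36 + 15 + 9 + 12 = 167 non-spruce planks altogether.
After those, each further plank must be spruce, so 167 + 4 = 171 draws guarantee 4 spruce planks.

171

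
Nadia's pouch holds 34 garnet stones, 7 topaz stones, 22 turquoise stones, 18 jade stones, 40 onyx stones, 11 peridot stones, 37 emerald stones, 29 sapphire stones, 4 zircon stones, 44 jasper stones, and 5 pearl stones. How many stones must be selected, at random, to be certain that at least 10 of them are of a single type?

The 11 types are the holes; the stones drawn are the pigeons.
To avoid 10 of any one type, the worst case takes at most 9 of each type, or every stone of a type that has fewer than 9.
That gives 9 + 7 + 9 + 9 + 9 + 9 + 9 + 9 + 4 + 9 + 5 = 88 stones with no type reaching 10.
The next stone forces some type to 10, so 88 + 1 = 89.

89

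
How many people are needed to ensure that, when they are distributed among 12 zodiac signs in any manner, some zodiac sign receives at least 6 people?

With 60 people one could put exactly 5 in each of the 12 zodiac signs, and no zodiac sign would reach 6.
By pigeonhole, one more person must land in a zodiac sign that already has 5, giving it 6.
So 12 × 5 + 1 = 61 people are required.

61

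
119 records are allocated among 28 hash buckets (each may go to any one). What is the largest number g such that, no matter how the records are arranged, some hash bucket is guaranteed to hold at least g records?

5

The 28 hash buckets are the holes and the 119 records are the pigeons.
If every hash bucket held at most 4 records, the total would be at most 28 × 4 = 112, which is less than 119.
So some hash bucket holds at least ⌈119/28⌉ = 5 records.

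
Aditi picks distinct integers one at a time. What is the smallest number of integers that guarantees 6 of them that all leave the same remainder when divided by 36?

181

The 36 residue classes mod 36 are the pigeonholes.
With 180 integers one could put 5 in each residue class and have no class reach 6.
The 181st integer pushes some class to 6, so 36·5 + 1 = 181.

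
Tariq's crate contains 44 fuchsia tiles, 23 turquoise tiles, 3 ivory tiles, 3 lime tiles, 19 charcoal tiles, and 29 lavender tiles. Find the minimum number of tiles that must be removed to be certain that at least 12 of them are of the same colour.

51

An adversary could hand out at most 11 tiles per colour (ivory, lime run out sooner): 11 + 11 + 3 + 3 + 11 + 11 = 50 tiles and still no colour has 12.
Pigeonhole: one more tile lands in a colour already at 11, so 51 draws are enough and 50 are not.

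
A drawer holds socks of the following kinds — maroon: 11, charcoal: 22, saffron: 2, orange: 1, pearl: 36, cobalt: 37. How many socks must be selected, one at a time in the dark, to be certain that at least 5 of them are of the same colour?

20

By the pigeonhole principle, the 6 colours are the holes; the socks drawn are the pigeons.
To avoid 5 of any one colour, the worst case takes at most 4 of each colour, or every sock of a colour that has fewer than 4.
That gives 4 + 4 + 2 + 1 + 4 + 4 = 19 socks with no colour reaching 5.
The next sock forces some colour to 5, so 19 + 1 = 20.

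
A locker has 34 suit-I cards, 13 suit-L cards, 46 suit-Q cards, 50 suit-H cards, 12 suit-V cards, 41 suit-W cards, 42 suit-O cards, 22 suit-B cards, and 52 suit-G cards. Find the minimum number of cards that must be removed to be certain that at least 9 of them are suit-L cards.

308

In the worst case for collecting suit-L cards, every non-suit-L card comes out first.
There are 34 + 46 + 50 + 12 + 41 + 42 + 22 + 52 = 299 non-suit-L cards altogether.
After those, each further card must be suit-L, so 299 + 9 = 308 draws guarantee 9 suit-L cards.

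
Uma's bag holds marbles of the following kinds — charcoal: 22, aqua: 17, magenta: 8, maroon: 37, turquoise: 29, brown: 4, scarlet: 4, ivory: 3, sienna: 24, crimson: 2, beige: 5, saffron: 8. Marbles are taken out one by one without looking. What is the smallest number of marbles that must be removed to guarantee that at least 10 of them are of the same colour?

By the pigeonhole principle, put each drawn marble into a box by colour. The largest draw with every box below 10 takes min(count, 9) from each colour; colours with fewer than 9 contribute all they have.
Σ min(cᵢ, 9) = 9 + 9 + 8 + 9 + 9 + 4 + 4 + 3 + 9 + 2 + 5 + 8 = 79.
Draw number 79 + 1 = 80 must push one box to 10.

80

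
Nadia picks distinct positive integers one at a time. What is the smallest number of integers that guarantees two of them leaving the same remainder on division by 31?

32

The 31 residue classes mod 31 are the pigeonholes.
With 31 integers one could put 1 in each residue class and have no class reach 2.
The 32nd integer pushes some class to 2, so 31·1 + 1 = 32.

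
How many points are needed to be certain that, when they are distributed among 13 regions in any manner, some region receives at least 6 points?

66

With 65 points one could put exactly 5 in each of the 13 regions, and no region would reach 6.
One more point must land in a region that already has 5, giving it 6.
So 13 × 5 + 1 = 66 points are required.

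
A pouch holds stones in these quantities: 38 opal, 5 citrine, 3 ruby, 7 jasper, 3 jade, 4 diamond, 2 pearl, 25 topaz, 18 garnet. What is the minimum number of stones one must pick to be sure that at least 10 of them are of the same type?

52

Put each drawn stone into a box by type. The largest draw with every box below 10 takes min(count, 9) from each type; types with fewer than 9 contribute all they have.
Σ min(cᵢ, 9) = 9 + 5 + 3 + 7 + 3 + 4 + 2 + 9 + 9 = 51.
Draw number 51 + 1 = 52 must push one box to 10.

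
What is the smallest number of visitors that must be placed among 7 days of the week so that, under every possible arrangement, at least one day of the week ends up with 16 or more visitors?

With 105 visitors one could put exactly 15 in each of the 7 days of the week, and no day of the week would reach 16.
One more visitor must land in a day of the week that already has 15, giving it 16.
So 7 × 15 + 1 = 106 visitors are required.

106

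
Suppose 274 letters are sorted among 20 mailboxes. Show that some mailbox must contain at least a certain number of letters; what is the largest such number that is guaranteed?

By the pigeonhole principle, the 20 mailboxes are the holes and the 274 letters are the pigeons.
If every mailbox held at most 13 letters, the total would be at most 20 × 13 = 260, which is less than 274.
So some mailbox holds at least ⌈274/20⌉ = 14 letters.

14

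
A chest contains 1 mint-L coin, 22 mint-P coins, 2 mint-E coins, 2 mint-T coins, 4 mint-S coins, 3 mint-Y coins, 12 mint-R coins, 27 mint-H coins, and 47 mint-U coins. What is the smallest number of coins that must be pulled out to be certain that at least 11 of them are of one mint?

By the pigeonhole principle, put each drawn coin into a box by mint. The largest draw with every box below 11 takes min(count, 10) from each mint; mints with fewer than 10 contribute all they have.
Σ min(cᵢ, 10) = 1 + 10 + 2 + 2 + 4 + 3 + 10 + 10 + 10 = 52.
Draw number 52 + 1 = 53 must push one box to 11.

53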